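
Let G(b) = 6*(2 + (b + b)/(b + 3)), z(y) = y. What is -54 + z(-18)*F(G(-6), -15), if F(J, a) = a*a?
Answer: -4104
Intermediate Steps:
G(b) = 12 + 12*b/(3 + b) (G(b) = 6*(2 + (2*b)/(3 + b)) = 6*(2 + 2*b/(3 + b)) = 12 + 12*b/(3 + b))
F(J, a) = a²
-54 + z(-18)*F(G(-6), -15) = -54 - 18*(-15)² = -54 - 18*225 = -54 - 4050 = -4104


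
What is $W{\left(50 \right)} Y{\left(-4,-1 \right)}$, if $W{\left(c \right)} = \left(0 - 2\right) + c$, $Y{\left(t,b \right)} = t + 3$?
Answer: $-48$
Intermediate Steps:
$Y{\left(t,b \right)} = 3 + t$
$W{\left(c \right)} = -2 + c$
$W{\left(50 \right)} Y{\left(-4,-1 \right)} = \left(-2 + 50\right) \left(3 - 4\right) = 48 \left(-1\right) = -48$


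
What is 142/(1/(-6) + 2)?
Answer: 852/11 ≈ 77.455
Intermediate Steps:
142/(1/(-6) + 2) = 142/(-⅙ + 2) = 142/(11/6) = (6/11)*142 = 852/11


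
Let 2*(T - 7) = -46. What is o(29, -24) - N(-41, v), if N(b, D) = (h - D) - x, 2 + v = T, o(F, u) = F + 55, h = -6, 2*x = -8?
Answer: 68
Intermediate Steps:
x = -4 (x = (½)*(-8) = -4)
o(F, u) = 55 + F
T = -16 (T = 7 + (½)*(-46) = 7 - 23 = -16)
v = -18 (v = -2 - 16 = -18)
N(b, D) = -2 - D (N(b, D) = (-6 - D) - 1*(-4) = (-6 - D) + 4 = -2 - D)
o(29, -24) - N(-41, v) = (55 + 29) - (-2 - 1*(-18)) = 84 - (-2 + 18) = 84 - 1*16 = 84 - 16 = 68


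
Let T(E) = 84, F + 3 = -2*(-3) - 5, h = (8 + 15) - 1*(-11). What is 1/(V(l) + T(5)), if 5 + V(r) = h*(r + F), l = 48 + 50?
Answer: 1/3343 ≈ 0.00029913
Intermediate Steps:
h = 34 (h = 23 + 11 = 34)
l = 98
F = -2 (F = -3 + (-2*(-3) - 5) = -3 + (6 - 5) = -3 + 1 = -2)
V(r) = -73 + 34*r (V(r) = -5 + 34*(r - 2) = -5 + 34*(-2 + r) = -5 + (-68 + 34*r) = -73 + 34*r)
1/(V(l) + T(5)) = 1/((-73 + 34*98) + 84) = 1/((-73 + 3332) + 84) = 1/(3259 + 84) = 1/3343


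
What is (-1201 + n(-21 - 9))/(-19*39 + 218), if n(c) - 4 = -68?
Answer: 1265/523 ≈ 2.4187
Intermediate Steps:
n(c) = -64 (n(c) = 4 - 68 = -64)
(-1201 + n(-21 - 9))/(-19*39 + 218) = (-1201 - 64)/(-19*39 + 218) = -1265/(-741 + 218) = -1265/(-523) = -1265*(-1/523) = 1265/523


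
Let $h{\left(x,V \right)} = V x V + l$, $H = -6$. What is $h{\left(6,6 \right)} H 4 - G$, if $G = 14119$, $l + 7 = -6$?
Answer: $-18991$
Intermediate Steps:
$l = -13$ ($l = -7 - 6 = -13$)
$h{\left(x,V \right)} = -13 + x V^{2}$ ($h{\left(x,V \right)} = V x V - 13 = x V^{2} - 13 = -13 + x V^{2}$)
$h{\left(6,6 \right)} H 4 - G = \left(-13 + 6 \cdot 6^{2}\right) \left(-6\right) 4 - 14119 = \left(-13 + 6 \cdot 36\right) \left(-6\right) 4 - 14119 = \left(-13 + 216\right) \left(-6\right) 4 - 14119 = 203 \left(-6\right) 4 - 14119 = \left(-1218\right) 4 - 14119 = -4872 - 14119 = -18991$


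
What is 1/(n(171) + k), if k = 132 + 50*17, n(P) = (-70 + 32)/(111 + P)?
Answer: 141/138443 ≈ 0.0010185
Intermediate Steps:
n(P) = -38/(111 + P)
k = 982 (k = 132 + 850 = 982)
1/(n(171) + k) = 1/(-38/(111 + 171) + 982) = 1/(-38/282 + 982) = 1/(-38*1/282 + 982) = 1/(-19/141 + 982) = 1/(138443/141) = 141/138443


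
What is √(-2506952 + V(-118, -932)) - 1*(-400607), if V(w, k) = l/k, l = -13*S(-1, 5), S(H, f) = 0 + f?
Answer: 400607 + I*√544399653367/466 ≈ 4.0061e+5 + 1583.3*I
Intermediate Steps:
S(H, f) = f
l = -65 (l = -13*5 = -65)
V(w, k) = -65/k
√(-2506952 + V(-118, -932)) - 1*(-400607) = √(-2506952 - 65/(-932)) - 1*(-400607) = √(-2506952 - 65*(-1/932)) + 400607 = √(-2506952 + 65/932) + 400607 = √(-2336479199/932) + 400607 = I*√544399653367/466 + 400607 = 400607 + I*√544399653367/466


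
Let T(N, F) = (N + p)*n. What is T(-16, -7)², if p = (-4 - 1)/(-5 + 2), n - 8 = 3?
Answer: 223729/9 ≈ 24859.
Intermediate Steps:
n = 11 (n = 8 + 3 = 11)
p = 5/3 (p = -5/(-3) = -5*(-⅓) = 5/3 ≈ 1.6667)
T(N, F) = 55/3 + 11*N (T(N, F) = (N + 5/3)*11 = (5/3 + N)*11 = 55/3 + 11*N)
T(-16, -7)² = (55/3 + 11*(-16))² = (55/3 - 176)² = (-473/3)² = 223729/9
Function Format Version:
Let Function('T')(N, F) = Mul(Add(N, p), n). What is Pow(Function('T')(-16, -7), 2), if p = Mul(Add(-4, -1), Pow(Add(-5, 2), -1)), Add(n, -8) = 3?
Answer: Rational(223729, 9) ≈ 24859.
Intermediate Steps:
n = 11 (n = Add(8, 3) = 11)
p = Rational(5, 3) (p = Mul(-5, Pow(-3, -1)) = Mul(-5, Rational(-1, 3)) = Rational(5, 3) ≈ 1.6667)
Function('T')(N, F) = Add(Rational(55, 3), Mul(11, N)) (Function('T')(N, F) = Mul(Add(N, Rational(5, 3)), 11) = Mul(Add(Rational(5, 3), N), 11) = Add(Rational(55, 3), Mul(11, N)))
Pow(Function('T')(-16, -7), 2) = Pow(Add(Rational(55, 3), Mul(11, -16)), 2) = Pow(Add(Rational(55, 3), -176), 2) = Pow(Rational(-473, 3), 2) = Rational(223729, 9)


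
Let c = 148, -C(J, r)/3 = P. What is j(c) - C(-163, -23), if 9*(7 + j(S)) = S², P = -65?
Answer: 20086/9 ≈ 2231.8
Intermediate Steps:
C(J, r) = 195 (C(J, r) = -3*(-65) = 195)
j(S) = -7 + S²/9
j(c) - C(-163, -23) = (-7 + (⅑)*148²) - 1*195 = (-7 + (⅑)*21904) - 195 = (-7 + 21904/9) - 195 = 21841/9 - 195 = 20086/9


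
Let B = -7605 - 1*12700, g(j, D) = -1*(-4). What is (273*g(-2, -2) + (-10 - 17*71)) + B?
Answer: -20430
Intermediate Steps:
g(j, D) = 4
B = -20305 (B = -7605 - 12700 = -20305)
(273*g(-2, -2) + (-10 - 17*71)) + B = (273*4 + (-10 - 17*71)) - 20305 = (1092 + (-10 - 1207)) - 20305 = (1092 - 1217) - 20305 = -125 - 20305 = -20430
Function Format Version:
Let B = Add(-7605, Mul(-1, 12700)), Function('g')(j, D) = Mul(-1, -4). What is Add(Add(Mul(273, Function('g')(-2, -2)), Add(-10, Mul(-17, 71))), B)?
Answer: -20430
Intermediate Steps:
Function('g')(j, D) = 4
B = -20305 (B = Add(-7605, -12700) = -20305)
Add(Add(Mul(273, Function('g')(-2, -2)), Add(-10, Mul(-17, 71))), B) = Add(Add(Mul(273, 4), Add(-10, Mul(-17, 71))), -20305) = Add(Add(1092, Add(-10, -1207)), -20305) = Add(Add(1092, -1217), -20305) = Add(-125, -20305) = -20430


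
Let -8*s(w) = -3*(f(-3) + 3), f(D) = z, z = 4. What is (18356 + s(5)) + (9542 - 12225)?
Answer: 125405/8 ≈ 15676.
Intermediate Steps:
f(D) = 4
s(w) = 21/8 (s(w) = -(-3)*(4 + 3)/8 = -(-3)*7/8 = -⅛*(-21) = 21/8)
(18356 + s(5)) + (9542 - 12225) = (18356 + 21/8) + (9542 - 12225) = 146869/8 - 2683 = 125405/8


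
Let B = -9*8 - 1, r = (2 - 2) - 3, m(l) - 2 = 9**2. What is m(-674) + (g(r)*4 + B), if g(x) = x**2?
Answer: 46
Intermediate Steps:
m(l) = 83 (m(l) = 2 + 9**2 = 2 + 81 = 83)
r = -3 (r = 0 - 3 = -3)
B = -73 (B = -72 - 1 = -73)
m(-674) + (g(r)*4 + B) = 83 + ((-3)**2*4 - 73) = 83 + (9*4 - 73) = 83 + (36 - 73) = 83 - 37 = 46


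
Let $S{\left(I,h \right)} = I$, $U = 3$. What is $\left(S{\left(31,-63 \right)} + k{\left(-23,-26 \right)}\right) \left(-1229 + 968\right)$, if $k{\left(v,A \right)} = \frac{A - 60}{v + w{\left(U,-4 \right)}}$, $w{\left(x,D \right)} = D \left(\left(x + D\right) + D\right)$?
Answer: $-15573$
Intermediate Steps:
$w{\left(x,D \right)} = D \left(x + 2 D\right)$ ($w{\left(x,D \right)} = D \left(\left(D + x\right) + D\right) = D \left(x + 2 D\right)$)
$k{\left(v,A \right)} = \frac{-60 + A}{20 + v}$ ($k{\left(v,A \right)} = \frac{A - 60}{v - 4 \left(3 + 2 \left(-4\right)\right)} = \frac{-60 + A}{v - 4 \left(3 - 8\right)} = \frac{-60 + A}{v - -20} = \frac{-60 + A}{v + 20} = \frac{-60 + A}{20 + v}$)
$\left(S{\left(31,-63 \right)} + k{\left(-23,-26 \right)}\right) \left(-1229 + 968\right) = \left(31 + \frac{-60 - 26}{20 - 23}\right) \left(-1229 + 968\right) = \left(31 + \frac{1}{-3} \left(-86\right)\right) \left(-261\right) = \left(31 - - \frac{86}{3}\right) \left(-261\right) = \left(31 + \frac{86}{3}\right) \left(-261\right) = \frac{179}{3} \left(-261\right) = -15573$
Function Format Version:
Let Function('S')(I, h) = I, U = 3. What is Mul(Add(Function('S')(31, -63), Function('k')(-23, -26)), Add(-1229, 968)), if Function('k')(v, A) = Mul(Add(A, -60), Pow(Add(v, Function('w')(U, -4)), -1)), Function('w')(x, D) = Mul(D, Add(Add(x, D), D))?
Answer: -15573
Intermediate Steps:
Function('w')(x, D) = Mul(D, Add(x, Mul(2, D))) (Function('w')(x, D) = Mul(D, Add(Add(D, x), D)) = Mul(D, Add(x, Mul(2, D))))
Function('k')(v, A) = Mul(Pow(Add(20, v), -1), Add(-60, A)) (Function('k')(v, A) = Mul(Add(A, -60), Pow(Add(v, Mul(-4, Add(3, Mul(2, -4)))), -1)) = Mul(Add(-60, A), Pow(Add(v, Mul(-4, Add(3, -8))), -1)) = Mul(Add(-60, A), Pow(Add(v, Mul(-4, -5)), -1)) = Mul(Add(-60, A), Pow(Add(v, 20), -1)) = Mul(Add(-60, A), Pow(Add(20, v), -1)) = Mul(Pow(Add(20, v), -1), Add(-60, A)))
Mul(Add(Function('S')(31, -63), Function('k')(-23, -26)), Add(-1229, 968)) = Mul(Add(31, Mul(Pow(Add(20, -23), -1), Add(-60, -26))), Add(-1229, 968)) = Mul(Add(31, Mul(Pow(-3, -1), -86)), -261) = Mul(Add(31, Mul(Rational(-1, 3), -86)), -261) = Mul(Add(31, Rational(86, 3)), -261) = Mul(Rational(179, 3), -261) = -15573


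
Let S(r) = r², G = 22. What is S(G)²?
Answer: 234256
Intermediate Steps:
S(G)² = (22²)² = 484² = 234256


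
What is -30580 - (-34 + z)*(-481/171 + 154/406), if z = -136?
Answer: -153697780/4959 ≈ -30994.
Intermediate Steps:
-30580 - (-34 + z)*(-481/171 + 154/406) = -30580 - (-34 - 136)*(-481/171 + 154/406) = -30580 - (-170)*(-481*1/171 + 154*(1/406)) = -30580 - (-170)*(-481/171 + 11/29) = -30580 - (-170)*(-12068)/4959 = -30580 - 1*2051560/4959 = -30580 - 2051560/4959 = -153697780/4959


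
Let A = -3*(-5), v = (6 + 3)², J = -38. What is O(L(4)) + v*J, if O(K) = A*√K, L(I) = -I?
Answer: -3078 + 30*I ≈ -3078.0 + 30.0*I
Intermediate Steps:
v = 81 (v = 9² = 81)
A = 15
O(K) = 15*√K
O(L(4)) + v*J = 15*√(-1*4) + 81*(-38) = 15*√(-4) - 3078 = 15*(2*I) - 3078 = 30*I - 3078 = -3078 + 30*I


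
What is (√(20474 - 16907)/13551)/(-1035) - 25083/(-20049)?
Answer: 8361/6683 - √3567/14025285 ≈ 1.2511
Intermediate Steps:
(√(20474 - 16907)/13551)/(-1035) - 25083/(-20049) = (√3567*(1/13551))*(-1/1035) - 25083*(-1/20049) = (√3567/13551)*(-1/1035) + 8361/6683 = -√3567/14025285 + 8361/6683 = 8361/6683 - √3567/14025285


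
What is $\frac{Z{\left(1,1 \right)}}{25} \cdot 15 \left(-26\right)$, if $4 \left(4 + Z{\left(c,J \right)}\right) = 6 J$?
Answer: $39$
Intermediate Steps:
$Z{\left(c,J \right)} = -4 + \frac{3 J}{2}$ ($Z{\left(c,J \right)} = -4 + \frac{6 J}{4} = -4 + \frac{3 J}{2}$)
$\frac{Z{\left(1,1 \right)}}{25} \cdot 15 \left(-26\right) = \frac{-4 + \frac{3}{2} \cdot 1}{25} \cdot 15 \left(-26\right) = \left(-4 + \frac{3}{2}\right) \frac{1}{25} \cdot 15 \left(-26\right) = \left(- \frac{5}{2}\right) \frac{1}{25} \cdot 15 \left(-26\right) = \left(- \frac{1}{10}\right) 15 \left(-26\right) = \left(- \frac{3}{2}\right) \left(-26\right) = 39$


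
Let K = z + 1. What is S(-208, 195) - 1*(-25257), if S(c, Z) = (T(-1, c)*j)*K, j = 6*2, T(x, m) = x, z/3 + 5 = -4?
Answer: 25569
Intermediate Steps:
z = -27 (z = -15 + 3*(-4) = -15 - 12 = -27)
K = -26 (K = -27 + 1 = -26)
j = 12
S(c, Z) = 312 (S(c, Z) = -1*12*(-26) = -12*(-26) = 312)
S(-208, 195) - 1*(-25257) = 312 - 1*(-25257) = 312 + 25257 = 25569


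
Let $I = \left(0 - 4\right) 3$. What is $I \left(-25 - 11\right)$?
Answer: $432$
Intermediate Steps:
$I = -12$ ($I = \left(-4\right) 3 = -12$)
$I \left(-25 - 11\right) = - 12 \left(-25 - 11\right) = \left(-12\right) \left(-36\right) = 432$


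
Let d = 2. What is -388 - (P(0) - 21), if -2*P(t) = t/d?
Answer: -367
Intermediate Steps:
P(t) = -t/4 (P(t) = -t/(2*2) = -t/4)
-388 - (P(0) - 21) = -388 - (-¼*0 - 21) = -388 - (0 - 21) = -388 - 1*(-21) = -388 + 21 = -367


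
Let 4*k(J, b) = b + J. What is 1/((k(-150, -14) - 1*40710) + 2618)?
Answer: -1/38133 ≈ -2.6224e-5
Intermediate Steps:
k(J, b) = J/4 + b/4 (k(J, b) = (b + J)/4 = (J + b)/4 = J/4 + b/4)
1/((k(-150, -14) - 1*40710) + 2618) = 1/((((¼)*(-150) + (¼)*(-14)) - 1*40710) + 2618) = 1/(((-75/2 - 7/2) - 40710) + 2618) = 1/((-41 - 40710) + 2618) = 1/(-40751 + 2618) = 1/(-38133) = -1/38133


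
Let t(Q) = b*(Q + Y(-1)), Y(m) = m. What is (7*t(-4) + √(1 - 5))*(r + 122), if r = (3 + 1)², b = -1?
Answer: 4830 + 276*I ≈ 4830.0 + 276.0*I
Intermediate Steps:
r = 16 (r = 4² = 16)
t(Q) = 1 - Q (t(Q) = -(Q - 1) = -(-1 + Q) = 1 - Q)
(7*t(-4) + √(1 - 5))*(r + 122) = (7*(1 - 1*(-4)) + √(1 - 5))*(16 + 122) = (7*(1 + 4) + √(-4))*138 = (7*5 + 2*I)*138 = (35 + 2*I)*138 = 4830 + 276*I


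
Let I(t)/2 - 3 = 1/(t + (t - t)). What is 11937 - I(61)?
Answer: 727789/61 ≈ 11931.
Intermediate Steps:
I(t) = 6 + 2/t (I(t) = 6 + 2/(t + (t - t)) = 6 + 2/(t + 0) = 6 + 2/t)
11937 - I(61) = 11937 - (6 + 2/61) = 11937 - 1*368/61 = 11937 - 368/61 = 727789/61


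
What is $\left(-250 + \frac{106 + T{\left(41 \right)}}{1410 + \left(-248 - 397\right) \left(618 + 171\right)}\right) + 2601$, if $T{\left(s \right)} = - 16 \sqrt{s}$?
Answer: $\frac{1193120639}{507495} + \frac{16 \sqrt{41}}{507495} \approx 2351.0$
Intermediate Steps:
$\left(-250 + \frac{106 + T{\left(41 \right)}}{1410 + \left(-248 - 397\right) \left(618 + 171\right)}\right) + 2601 = \left(-250 + \frac{106 - 16 \sqrt{41}}{1410 + \left(-248 - 397\right) \left(618 + 171\right)}\right) + 2601 = \left(-250 + \frac{106 - 16 \sqrt{41}}{1410 - 508905}\right) + 2601 = \left(-250 + \frac{106 - 16 \sqrt{41}}{-507495}\right) + 2601 = \left(-250 + \left(106 - 16 \sqrt{41}\right) \left(- \frac{1}{507495}\right)\right) + 2601 = \left(-250 - \left(\frac{106}{507495} - \frac{16 \sqrt{41}}{507495}\right)\right) + 2601 = \left(- \frac{126873856}{507495} + \frac{16 \sqrt{41}}{507495}\right) + 2601 = \frac{1193120639}{507495} + \frac{16 \sqrt{41}}{507495}$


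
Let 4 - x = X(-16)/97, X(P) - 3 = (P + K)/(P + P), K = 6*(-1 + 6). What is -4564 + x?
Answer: -7077161/1552 ≈ -4560.0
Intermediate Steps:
K = 30 (K = 6*5 = 30)
X(P) = 3 + (30 + P)/(2*P) (X(P) = 3 + (P + 30)/(P + P) = 3 + (30 + P)/((2*P)) = 3 + (30 + P)*(1/(2*P)) = 3 + (30 + P)/(2*P))
x = 6167/1552 (x = 4 - (7/2 + 15/(-16))/97 = 4 - (7/2 + 15*(-1/16))/97 = 4 - (7/2 - 15/16)/97 = 4 - 41/(16*97) = 4 - 1*41/1552 = 4 - 41/1552 = 6167/1552 ≈ 3.9736)
-4564 + x = -4564 + 6167/1552 = -7077161/1552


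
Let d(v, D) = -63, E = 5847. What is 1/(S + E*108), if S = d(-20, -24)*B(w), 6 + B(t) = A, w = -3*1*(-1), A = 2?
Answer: 1/631728 ≈ 1.5830e-6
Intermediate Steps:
w = 3 (w = -3*(-1) = 3)
B(t) = -4 (B(t) = -6 + 2 = -4)
S = 252 (S = -63*(-4) = 252)
1/(S + E*108) = 1/(252 + 5847*108) = 1/(252 + 631476) = 1/631728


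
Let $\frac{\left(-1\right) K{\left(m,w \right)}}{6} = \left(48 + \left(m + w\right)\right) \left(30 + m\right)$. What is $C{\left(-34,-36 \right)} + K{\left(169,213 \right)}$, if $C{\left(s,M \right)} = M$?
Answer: $-513456$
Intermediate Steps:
$K{\left(m,w \right)} = - 6 \left(30 + m\right) \left(48 + m + w\right)$ ($K{\left(m,w \right)} = - 6 \left(48 + \left(m + w\right)\right) \left(30 + m\right) = - 6 \left(48 + m + w\right) \left(30 + m\right) = - 6 \left(30 + m\right) \left(48 + m + w\right)$)
$C{\left(-34,-36 \right)} + K{\left(169,213 \right)} = -36 - \left(126072 + 171366 + 215982\right) = -36 - 513420 = -513456$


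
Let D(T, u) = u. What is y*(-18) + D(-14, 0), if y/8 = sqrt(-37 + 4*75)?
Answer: -144*sqrt(263) ≈ -2335.3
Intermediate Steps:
y = 8*sqrt(263) (y = 8*sqrt(-37 + 4*75) = 8*sqrt(-37 + 300) = 8*sqrt(263) ≈ 129.74)
y*(-18) + D(-14, 0) = (8*sqrt(263))*(-18) + 0 = -144*sqrt(263) + 0 = -144*sqrt(263)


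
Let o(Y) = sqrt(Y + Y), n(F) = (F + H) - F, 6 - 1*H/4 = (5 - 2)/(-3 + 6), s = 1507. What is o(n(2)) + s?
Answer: 1507 + 2*sqrt(10) ≈ 1513.3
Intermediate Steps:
H = 20 (H = 24 - 4*(5 - 2)/(-3 + 6) = 24 - 12/3 = 24 - 4*1 = 24 - 4 = 20)
n(F) = 20 (n(F) = (F + 20) - F = (20 + F) - F = 20)
o(Y) = sqrt(2)*sqrt(Y) (o(Y) = sqrt(2*Y) = sqrt(2)*sqrt(Y))
o(n(2)) + s = sqrt(2)*sqrt(20) + 1507 = sqrt(2)*(2*sqrt(5)) + 1507 = 2*sqrt(10) + 1507 = 1507 + 2*sqrt(10)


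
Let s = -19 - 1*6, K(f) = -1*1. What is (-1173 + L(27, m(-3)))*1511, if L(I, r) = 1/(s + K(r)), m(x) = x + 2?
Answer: -46083989/26 ≈ -1.7725e+6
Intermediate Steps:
K(f) = -1
m(x) = 2 + x
s = -25 (s = -19 - 6 = -25)
L(I, r) = -1/26 (L(I, r) = 1/(-25 - 1) = 1/(-26) = -1/26)
(-1173 + L(27, m(-3)))*1511 = (-1173 - 1/26)*1511 = -30499/26*1511 = -46083989/26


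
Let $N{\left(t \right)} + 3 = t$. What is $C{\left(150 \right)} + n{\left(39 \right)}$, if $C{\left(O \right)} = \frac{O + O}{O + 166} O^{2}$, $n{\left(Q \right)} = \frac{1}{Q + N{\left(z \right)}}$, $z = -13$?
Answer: $\frac{38812579}{1817} \approx 21361.0$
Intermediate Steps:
$N{\left(t \right)} = -3 + t$
$n{\left(Q \right)} = \frac{1}{-16 + Q}$ ($n{\left(Q \right)} = \frac{1}{Q - 16} = \frac{1}{-16 + Q}$)
$C{\left(O \right)} = \frac{2 O^{3}}{166 + O}$ ($C{\left(O \right)} = \frac{2 O}{166 + O} O^{2} = \frac{2 O^{3}}{166 + O}$)
$C{\left(150 \right)} + n{\left(39 \right)} = \frac{2 \cdot 150^{3}}{166 + 150} + \frac{1}{-16 + 39} = 2 \cdot 3375000 \cdot \frac{1}{316} + \frac{1}{23} = \frac{1687500}{79} + \frac{1}{23} = \frac{38812579}{1817}$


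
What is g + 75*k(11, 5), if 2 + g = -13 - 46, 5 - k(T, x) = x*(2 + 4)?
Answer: -1936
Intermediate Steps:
k(T, x) = 5 - 6*x (k(T, x) = 5 - x*(2 + 4) = 5 - x*6 = 5 - 6*x)
g = -61 (g = -2 + (-13 - 46) = -2 - 59 = -61)
g + 75*k(11, 5) = -61 + 75*(5 - 6*5) = -61 + 75*(5 - 30) = -61 + 75*(-25) = -61 - 1875 = -1936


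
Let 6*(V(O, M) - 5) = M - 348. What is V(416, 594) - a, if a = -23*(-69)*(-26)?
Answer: 41308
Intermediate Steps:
V(O, M) = -53 + M/6 (V(O, M) = 5 + (M - 348)/6 = 5 + (-348 + M)/6 = 5 + (-58 + M/6) = -53 + M/6)
a = -41262 (a = 1587*(-26) = -41262)
V(416, 594) - a = (-53 + (1/6)*594) - 1*(-41262) = (-53 + 99) + 41262 = 46 + 41262 = 41308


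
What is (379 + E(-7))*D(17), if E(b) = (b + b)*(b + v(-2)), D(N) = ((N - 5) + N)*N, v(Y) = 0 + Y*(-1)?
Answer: 221357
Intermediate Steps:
v(Y) = -Y (v(Y) = 0 - Y = -Y)
D(N) = N*(-5 + 2*N) (D(N) = ((-5 + N) + N)*N = (-5 + 2*N)*N = N*(-5 + 2*N))
E(b) = 2*b*(2 + b) (E(b) = (b + b)*(b - 1*(-2)) = (2*b)*(b + 2) = (2*b)*(2 + b) = 2*b*(2 + b))
(379 + E(-7))*D(17) = (379 + 2*(-7)*(2 - 7))*(17*(-5 + 2*17)) = (379 + 2*(-7)*(-5))*(17*(-5 + 34)) = (379 + 70)*(17*29) = 449*493 = 221357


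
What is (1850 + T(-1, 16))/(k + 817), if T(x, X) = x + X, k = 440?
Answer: 1865/1257 ≈ 1.4837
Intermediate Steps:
T(x, X) = X + x
(1850 + T(-1, 16))/(k + 817) = (1850 + (16 - 1))/(440 + 817) = (1850 + 15)/1257 = 1865*(1/1257) = 1865/1257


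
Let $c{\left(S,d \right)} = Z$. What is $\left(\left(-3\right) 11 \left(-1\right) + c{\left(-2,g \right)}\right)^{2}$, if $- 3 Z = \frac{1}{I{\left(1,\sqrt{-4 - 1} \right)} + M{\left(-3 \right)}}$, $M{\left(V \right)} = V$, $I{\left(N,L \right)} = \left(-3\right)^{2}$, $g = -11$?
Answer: $\frac{351649}{324} \approx 1085.3$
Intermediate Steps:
$I{\left(N,L \right)} = 9$
$Z = - \frac{1}{18}$ ($Z = - \frac{1}{3 \left(9 - 3\right)} = - \frac{1}{3 \cdot 6} = \left(- \frac{1}{3}\right) \frac{1}{6} = - \frac{1}{18} \approx -0.055556$)
$c{\left(S,d \right)} = - \frac{1}{18}$
$\left(\left(-3\right) 11 \left(-1\right) + c{\left(-2,g \right)}\right)^{2} = \left(\left(-3\right) 11 \left(-1\right) - \frac{1}{18}\right)^{2} = \left(\left(-33\right) \left(-1\right) - \frac{1}{18}\right)^{2} = \left(33 - \frac{1}{18}\right)^{2} = \left(\frac{593}{18}\right)^{2} = \frac{351649}{324}$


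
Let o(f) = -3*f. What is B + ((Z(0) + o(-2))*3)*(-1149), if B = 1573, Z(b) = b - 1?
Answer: -15662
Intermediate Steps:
Z(b) = -1 + b
B + ((Z(0) + o(-2))*3)*(-1149) = 1573 + (((-1 + 0) - 3*(-2))*3)*(-1149) = 1573 + ((-1 + 6)*3)*(-1149) = 1573 + (5*3)*(-1149) = 1573 + 15*(-1149) = 1573 - 17235 = -15662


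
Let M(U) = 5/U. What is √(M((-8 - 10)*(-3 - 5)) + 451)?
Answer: √64949/12 ≈ 21.238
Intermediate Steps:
√(M((-8 - 10)*(-3 - 5)) + 451) = √(5/(((-8 - 10)*(-3 - 5))) + 451) = √(5/((-18*(-8))) + 451) = √(5/144 + 451) = √(64949/144) = √64949/12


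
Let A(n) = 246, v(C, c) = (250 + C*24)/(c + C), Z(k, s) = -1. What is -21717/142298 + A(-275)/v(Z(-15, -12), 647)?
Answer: 11304260463/16079674 ≈ 703.02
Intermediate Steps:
v(C, c) = (250 + 24*C)/(C + c)
-21717/142298 + A(-275)/v(Z(-15, -12), 647) = -21717/142298 + 246/((2*(125 + 12*(-1))/(-1 + 647))) = -21717*1/142298 + 246/((2*(125 - 12)/646)) = -21717/142298 + 246/((2*(1/646)*113)) = -21717/142298 + 246/(113/323) = -21717/142298 + 246*(323/113) = -21717/142298 + 79458/113 = 11304260463/16079674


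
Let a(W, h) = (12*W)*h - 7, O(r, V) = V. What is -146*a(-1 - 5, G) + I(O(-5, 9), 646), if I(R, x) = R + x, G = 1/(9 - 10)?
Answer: -8835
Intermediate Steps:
G = -1 (G = 1/(-1) = -1)
a(W, h) = -7 + 12*W*h (a(W, h) = 12*W*h - 7 = -7 + 12*W*h)
-146*a(-1 - 5, G) + I(O(-5, 9), 646) = -146*(-7 + 12*(-1 - 5)*(-1)) + (9 + 646) = -146*(-7 + 12*(-6)*(-1)) + 655 = -146*(-7 + 72) + 655 = -146*65 + 655 = -9490 + 655 = -8835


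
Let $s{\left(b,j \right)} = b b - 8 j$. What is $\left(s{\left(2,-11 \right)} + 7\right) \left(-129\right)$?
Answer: $-12771$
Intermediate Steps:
$s{\left(b,j \right)} = b^{2} - 8 j$
$\left(s{\left(2,-11 \right)} + 7\right) \left(-129\right) = \left(\left(2^{2} - -88\right) + 7\right) \left(-129\right) = \left(\left(4 + 88\right) + 7\right) \left(-129\right) = \left(92 + 7\right) \left(-129\right) = 99 \left(-129\right) = -12771$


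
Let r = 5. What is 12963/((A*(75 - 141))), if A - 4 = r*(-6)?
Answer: 4321/572 ≈ 7.5542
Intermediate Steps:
A = -26 (A = 4 + 5*(-6) = 4 - 30 = -26)
12963/((A*(75 - 141))) = 12963/((-26*(75 - 141))) = 12963/((-26*(-66))) = 12963/1716 = 12963*(1/1716) = 4321/572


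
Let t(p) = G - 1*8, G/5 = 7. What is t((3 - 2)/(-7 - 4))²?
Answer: 729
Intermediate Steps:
G = 35 (G = 5*7 = 35)
t(p) = 27 (t(p) = 35 - 1*8 = 35 - 8 = 27)
t((3 - 2)/(-7 - 4))² = 27² = 729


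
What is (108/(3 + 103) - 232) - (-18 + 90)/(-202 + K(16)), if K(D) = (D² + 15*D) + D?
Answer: -1899418/8215 ≈ -231.21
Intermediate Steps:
K(D) = D² + 16*D
(108/(3 + 103) - 232) - (-18 + 90)/(-202 + K(16)) = (108/(3 + 103) - 232) - (-18 + 90)/(-202 + 16*(16 + 16)) = (108/106 - 232) - 72/(-202 + 16*32) = (108*(1/106) - 232) - 72/(-202 + 512) = (54/53 - 232) - 72/310 = -12242/53 - 72/310 = -12242/53 - 1*36/155 = -12242/53 - 36/155 = -1899418/8215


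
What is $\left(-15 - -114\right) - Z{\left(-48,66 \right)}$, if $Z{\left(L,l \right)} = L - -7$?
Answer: $140$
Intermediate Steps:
$Z{\left(L,l \right)} = 7 + L$ ($Z{\left(L,l \right)} = L + 7 = 7 + L$)
$\left(-15 - -114\right) - Z{\left(-48,66 \right)} = \left(-15 - -114\right) - \left(7 - 48\right) = \left(-15 + 114\right) - -41 = 99 + 41 = 140$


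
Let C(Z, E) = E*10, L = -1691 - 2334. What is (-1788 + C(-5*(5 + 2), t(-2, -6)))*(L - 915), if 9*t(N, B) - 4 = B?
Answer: 79593280/9 ≈ 8.8437e+6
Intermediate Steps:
L = -4025
t(N, B) = 4/9 + B/9
C(Z, E) = 10*E
(-1788 + C(-5*(5 + 2), t(-2, -6)))*(L - 915) = (-1788 + 10*(4/9 + (⅑)*(-6)))*(-4025 - 915) = (-1788 + 10*(4/9 - ⅔))*(-4940) = (-1788 + 10*(-2/9))*(-4940) = (-1788 - 20/9)*(-4940) = -16112/9*(-4940) = 79593280/9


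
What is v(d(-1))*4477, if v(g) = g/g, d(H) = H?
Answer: 4477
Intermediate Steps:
v(g) = 1
v(d(-1))*4477 = 1*4477 = 4477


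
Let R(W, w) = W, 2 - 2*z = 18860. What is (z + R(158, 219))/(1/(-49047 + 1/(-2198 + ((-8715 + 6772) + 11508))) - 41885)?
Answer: 3349883458208/15134275559847 ≈ 0.22134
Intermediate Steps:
z = -9429 (z = 1 - 1/2*18860 = 1 - 9430 = -9429)
(z + R(158, 219))/(1/(-49047 + 1/(-2198 + ((-8715 + 6772) + 11508))) - 41885) = (-9429 + 158)/(1/(-49047 + 1/(-2198 + ((-8715 + 6772) + 11508))) - 41885) = -9271/(1/(-49047 + 1/(-2198 + (-1943 + 11508))) - 41885) = -9271/(1/(-49047 + 1/(-2198 + 9565)) - 41885) = -9271/(1/(-49047 + 1/7367) - 41885) = -9271/(1/(-361329248/7367) - 41885) = -9271/(-7367/361329248 - 41885) = -9271/(-15134275559847/361329248) = -9271*(-361329248/15134275559847) = 3349883458208/15134275559847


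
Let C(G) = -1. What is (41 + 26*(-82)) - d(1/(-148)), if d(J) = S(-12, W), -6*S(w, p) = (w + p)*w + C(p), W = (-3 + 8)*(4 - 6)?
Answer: -12283/6 ≈ -2047.2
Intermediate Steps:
W = -10 (W = 5*(-2) = -10)
S(w, p) = 1/6 - w*(p + w)/6 (S(w, p) = -((w + p)*w - 1)/6 = -((p + w)*w - 1)/6 = -(w*(p + w) - 1)/6 = -(-1 + w*(p + w))/6 = 1/6 - w*(p + w)/6)
d(J) = -263/6 (d(J) = 1/6 - 1/6*(-12)**2 - 1/6*(-10)*(-12) = 1/6 - 1/6*144 - 20 = 1/6 - 24 - 20 = -263/6)
(41 + 26*(-82)) - d(1/(-148)) = (41 + 26*(-82)) - 1*(-263/6) = (41 - 2132) + 263/6 = -2091 + 263/6 = -12283/6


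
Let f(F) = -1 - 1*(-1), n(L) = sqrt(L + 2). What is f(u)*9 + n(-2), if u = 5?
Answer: 0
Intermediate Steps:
n(L) = sqrt(2 + L)
f(F) = 0 (f(F) = -1 + 1 = 0)
f(u)*9 + n(-2) = 0*9 + sqrt(2 - 2) = 0 + sqrt(0) = 0 + 0 = 0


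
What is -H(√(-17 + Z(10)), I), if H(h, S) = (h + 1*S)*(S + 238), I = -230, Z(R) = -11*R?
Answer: 1840 - 8*I*√127 ≈ 1840.0 - 90.155*I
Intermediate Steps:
H(h, S) = (238 + S)*(S + h) (H(h, S) = (h + S)*(238 + S) = (S + h)*(238 + S) = (238 + S)*(S + h))
-H(√(-17 + Z(10)), I) = -((-230)² + 238*(-230) + 238*√(-17 - 11*10) - 230*√(-17 - 11*10)) = -(52900 - 54740 + 238*√(-17 - 110) - 230*√(-17 - 110)) = -(52900 - 54740 + 238*√(-127) - 230*I*√127) = -(52900 - 54740 + 238*(I*√127) - 230*I*√127) = -(52900 - 54740 + 238*I*√127 - 230*I*√127) = -(-1840 + 8*I*√127) = 1840 - 8*I*√127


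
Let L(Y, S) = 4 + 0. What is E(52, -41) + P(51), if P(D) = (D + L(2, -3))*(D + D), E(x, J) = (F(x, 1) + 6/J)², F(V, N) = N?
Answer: 9431635/1681 ≈ 5610.7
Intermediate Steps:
L(Y, S) = 4
E(x, J) = (1 + 6/J)²
P(D) = 2*D*(4 + D) (P(D) = (D + 4)*(D + D) = (4 + D)*(2*D) = 2*D*(4 + D))
E(52, -41) + P(51) = (6 - 41)²/(-41)² + 2*51*(4 + 51) = (1/1681)*(-35)² + 2*51*55 = (1/1681)*1225 + 5610 = 1225/1681 + 5610 = 9431635/1681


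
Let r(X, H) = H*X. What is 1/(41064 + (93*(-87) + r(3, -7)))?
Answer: 1/32952 ≈ 3.0347e-5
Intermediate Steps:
1/(41064 + (93*(-87) + r(3, -7))) = 1/(41064 + (93*(-87) - 7*3)) = 1/(41064 + (-8091 - 21)) = 1/(41064 - 8112) = 1/32952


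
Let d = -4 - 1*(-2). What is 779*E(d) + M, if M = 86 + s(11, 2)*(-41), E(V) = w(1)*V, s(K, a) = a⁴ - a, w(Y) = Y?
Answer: -2046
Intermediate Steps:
d = -2 (d = -4 + 2 = -2)
E(V) = V (E(V) = 1*V = V)
M = -488 (M = 86 + (2⁴ - 1*2)*(-41) = 86 + (16 - 2)*(-41) = 86 + 14*(-41) = 86 - 574 = -488)
779*E(d) + M = 779*(-2) - 488 = -1558 - 488 = -2046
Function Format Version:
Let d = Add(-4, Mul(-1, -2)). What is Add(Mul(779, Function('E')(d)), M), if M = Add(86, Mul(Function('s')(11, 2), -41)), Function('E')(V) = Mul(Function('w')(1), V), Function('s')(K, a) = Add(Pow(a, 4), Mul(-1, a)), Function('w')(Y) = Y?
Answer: -2046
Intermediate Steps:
d = -2 (d = Add(-4, 2) = -2)
Function('E')(V) = V (Function('E')(V) = Mul(1, V) = V)
M = -488 (M = Add(86, Mul(Add(Pow(2, 4), Mul(-1, 2)), -41)) = Add(86, Mul(Add(16, -2), -41)) = Add(86, Mul(14, -41)) = Add(86, -574) = -488)
Add(Mul(779, Function('E')(d)), M) = Add(Mul(779, -2), -488) = Add(-1558, -488) = -2046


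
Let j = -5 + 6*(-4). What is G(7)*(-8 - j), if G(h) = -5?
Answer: -105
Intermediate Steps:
j = -29 (j = -5 - 24 = -29)
G(7)*(-8 - j) = -5*(-8 - 1*(-29)) = -5*(-8 + 29) = -5*21 = -105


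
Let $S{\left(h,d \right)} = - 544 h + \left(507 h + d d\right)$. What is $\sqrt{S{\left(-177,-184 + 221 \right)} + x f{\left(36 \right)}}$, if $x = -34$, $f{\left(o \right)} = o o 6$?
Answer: $7 i \sqrt{5234} \approx 506.42 i$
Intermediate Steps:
$f{\left(o \right)} = 6 o^{2}$ ($f{\left(o \right)} = o^{2} \cdot 6 = 6 o^{2}$)
$S{\left(h,d \right)} = d^{2} - 37 h$ ($S{\left(h,d \right)} = - 544 h + \left(507 h + d^{2}\right) = - 544 h + \left(d^{2} + 507 h\right) = d^{2} - 37 h$)
$\sqrt{S{\left(-177,-184 + 221 \right)} + x f{\left(36 \right)}} = \sqrt{\left(\left(-184 + 221\right)^{2} - -6549\right) - 34 \cdot 6 \cdot 36^{2}} = \sqrt{\left(37^{2} + 6549\right) - 34 \cdot 6 \cdot 1296} = \sqrt{\left(1369 + 6549\right) - 264384} = \sqrt{7918 - 264384} = \sqrt{-256466} = 7 i \sqrt{5234}$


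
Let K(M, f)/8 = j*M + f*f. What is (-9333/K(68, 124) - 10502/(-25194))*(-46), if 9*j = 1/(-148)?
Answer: -175938905795/11217225396 ≈ -15.685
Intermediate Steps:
j = -1/1332 (j = (1/9)/(-148) = (1/9)*(-1/148) = -1/1332 ≈ -0.00075075)
K(M, f) = 8*f**2 - 2*M/333 (K(M, f) = 8*(-M/1332 + f*f) = 8*(-M/1332 + f**2) = 8*(f**2 - M/1332) = 8*f**2 - 2*M/333)
(-9333/K(68, 124) - 10502/(-25194))*(-46) = (-9333/(8*124**2 - 2/333*68) - 10502/(-25194))*(-46) = (-9333/(8*15376 - 136/333) - 10502*(-1/25194))*(-46) = (-9333/(123008 - 136/333) + 5251/12597)*(-46) = (-9333/40961528/333 + 5251/12597)*(-46) = (-9333*333/40961528 + 5251/12597)*(-46) = (-3107889/40961528 + 5251/12597)*(-46) = (175938905795/515992368216)*(-46) = -175938905795/11217225396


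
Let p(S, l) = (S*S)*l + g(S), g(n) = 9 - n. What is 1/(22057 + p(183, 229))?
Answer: 1/7690864 ≈ 1.3002e-7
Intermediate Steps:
p(S, l) = 9 - S + l*S**2 (p(S, l) = (S*S)*l + (9 - S) = S**2*l + (9 - S) = l*S**2 + (9 - S) = 9 - S + l*S**2)
1/(22057 + p(183, 229)) = 1/(22057 + (9 - 1*183 + 229*183**2)) = 1/(22057 + (9 - 183 + 229*33489)) = 1/(22057 + (9 - 183 + 7668981)) = 1/(22057 + 7668807) = 1/7690864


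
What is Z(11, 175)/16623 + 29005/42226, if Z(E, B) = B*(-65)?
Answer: 1829365/701922798 ≈ 0.0026062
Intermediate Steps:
Z(E, B) = -65*B
Z(11, 175)/16623 + 29005/42226 = -65*175/16623 + 29005/42226 = -11375*1/16623 + 29005*(1/42226) = -11375/16623 + 29005/42226 = 1829365/701922798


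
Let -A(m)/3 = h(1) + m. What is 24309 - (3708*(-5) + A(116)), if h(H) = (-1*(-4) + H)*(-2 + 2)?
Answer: 43197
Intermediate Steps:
h(H) = 0 (h(H) = (4 + H)*0 = 0)
A(m) = -3*m (A(m) = -3*(0 + m) = -3*m)
24309 - (3708*(-5) + A(116)) = 24309 - (3708*(-5) - 3*116) = 24309 - (-18540 - 348) = 24309 - 1*(-18888) = 24309 + 18888 = 43197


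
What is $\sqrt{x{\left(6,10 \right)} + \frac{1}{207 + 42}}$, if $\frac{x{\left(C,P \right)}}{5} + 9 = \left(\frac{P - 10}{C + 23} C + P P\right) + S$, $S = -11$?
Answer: $\frac{\sqrt{24800649}}{249} \approx 20.0$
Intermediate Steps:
$x{\left(C,P \right)} = -100 + 5 P^{2} + \frac{5 C \left(-10 + P\right)}{23 + C}$ ($x{\left(C,P \right)} = -45 + 5 \left(\left(\frac{P - 10}{C + 23} C + P P\right) - 11\right) = -45 + 5 \left(\left(\frac{-10 + P}{23 + C} C + P^{2}\right) - 11\right) = -45 + 5 \left(\left(\frac{C \left(-10 + P\right)}{23 + C} + P^{2}\right) - 11\right) = -45 + 5 \left(\left(P^{2} + \frac{C \left(-10 + P\right)}{23 + C}\right) - 11\right) = -45 + 5 \left(-11 + P^{2} + \frac{C \left(-10 + P\right)}{23 + C}\right) = -45 + \left(-55 + 5 P^{2} + \frac{5 C \left(-10 + P\right)}{23 + C}\right) = -100 + 5 P^{2} + \frac{5 C \left(-10 + P\right)}{23 + C}$)
$\sqrt{x{\left(6,10 \right)} + \frac{1}{207 + 42}} = \sqrt{\frac{5 \left(-460 - 180 + 23 \cdot 10^{2} + 6 \cdot 10 + 6 \cdot 10^{2}\right)}{23 + 6} + \frac{1}{207 + 42}} = \sqrt{\frac{5 \left(-460 - 180 + 23 \cdot 100 + 60 + 6 \cdot 100\right)}{29} + \frac{1}{249}} = \sqrt{5 \cdot \frac{1}{29} \left(-460 - 180 + 2300 + 60 + 600\right) + \frac{1}{249}} = \sqrt{5 \cdot \frac{1}{29} \cdot 2320 + \frac{1}{249}} = \sqrt{400 + \frac{1}{249}} = \sqrt{\frac{99601}{249}} = \frac{\sqrt{24800649}}{249}$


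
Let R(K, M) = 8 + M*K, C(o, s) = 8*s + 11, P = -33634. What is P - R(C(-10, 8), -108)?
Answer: -25542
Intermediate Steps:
C(o, s) = 11 + 8*s
R(K, M) = 8 + K*M
P - R(C(-10, 8), -108) = -33634 - (8 + (11 + 8*8)*(-108)) = -33634 - (8 + (11 + 64)*(-108)) = -33634 - (8 + 75*(-108)) = -33634 - (8 - 8100) = -33634 - 1*(-8092) = -33634 + 8092 = -25542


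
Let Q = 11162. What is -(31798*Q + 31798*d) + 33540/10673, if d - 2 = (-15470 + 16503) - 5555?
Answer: -173397098856/821 ≈ -2.1120e+8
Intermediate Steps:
d = -4520 (d = 2 + ((-15470 + 16503) - 5555) = 2 + (1033 - 5555) = 2 - 4522 = -4520)
-(31798*Q + 31798*d) + 33540/10673 = -31798/(1/(11162 - 4520)) + 33540/10673 = -31798/(1/6642) + 33540*(1/10673) = -31798/1/6642 + 2580/821 = -31798*6642 + 2580/821 = -211202316 + 2580/821 = -173397098856/821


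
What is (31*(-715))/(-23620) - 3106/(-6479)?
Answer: 43394151/30606796 ≈ 1.4178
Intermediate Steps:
(31*(-715))/(-23620) - 3106/(-6479) = -22165*(-1/23620) - 3106*(-1/6479) = 4433/4724 + 3106/6479 = 43394151/30606796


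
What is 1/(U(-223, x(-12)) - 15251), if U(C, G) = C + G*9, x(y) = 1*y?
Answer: -1/15582 ≈ -6.4177e-5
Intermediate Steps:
x(y) = y
U(C, G) = C + 9*G
1/(U(-223, x(-12)) - 15251) = 1/((-223 + 9*(-12)) - 15251) = 1/((-223 - 108) - 15251) = 1/(-331 - 15251) = 1/(-15582) = -1/15582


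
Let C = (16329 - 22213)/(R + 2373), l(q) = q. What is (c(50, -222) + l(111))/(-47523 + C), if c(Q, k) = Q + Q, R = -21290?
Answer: -3991487/898986707 ≈ -0.0044400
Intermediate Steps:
c(Q, k) = 2*Q
C = 5884/18917 (C = (16329 - 22213)/(-21290 + 2373) = -5884/(-18917) = -5884*(-1/18917) = 5884/18917 ≈ 0.31104)
(c(50, -222) + l(111))/(-47523 + C) = (2*50 + 111)/(-47523 + 5884/18917) = (100 + 111)/(-898986707/18917) = 211*(-18917/898986707) = -3991487/898986707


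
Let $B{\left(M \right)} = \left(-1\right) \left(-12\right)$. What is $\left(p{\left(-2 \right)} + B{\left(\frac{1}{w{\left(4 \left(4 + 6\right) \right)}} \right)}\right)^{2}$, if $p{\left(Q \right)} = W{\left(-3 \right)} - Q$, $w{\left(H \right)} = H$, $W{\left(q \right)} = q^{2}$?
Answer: $529$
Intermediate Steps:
$B{\left(M \right)} = 12$
$p{\left(Q \right)} = 9 - Q$ ($p{\left(Q \right)} = \left(-3\right)^{2} - Q = 9 - Q$)
$\left(p{\left(-2 \right)} + B{\left(\frac{1}{w{\left(4 \left(4 + 6\right) \right)}} \right)}\right)^{2} = \left(\left(9 - -2\right) + 12\right)^{2} = \left(\left(9 + 2\right) + 12\right)^{2} = \left(11 + 12\right)^{2} = 23^{2} = 529$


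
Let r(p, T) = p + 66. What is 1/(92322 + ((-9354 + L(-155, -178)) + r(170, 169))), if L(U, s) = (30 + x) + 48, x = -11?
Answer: 1/83271 ≈ 1.2009e-5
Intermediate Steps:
r(p, T) = 66 + p
L(U, s) = 67 (L(U, s) = (30 - 11) + 48 = 19 + 48 = 67)
1/(92322 + ((-9354 + L(-155, -178)) + r(170, 169))) = 1/(92322 + ((-9354 + 67) + (66 + 170))) = 1/(92322 + (-9287 + 236)) = 1/(92322 - 9051) = 1/83271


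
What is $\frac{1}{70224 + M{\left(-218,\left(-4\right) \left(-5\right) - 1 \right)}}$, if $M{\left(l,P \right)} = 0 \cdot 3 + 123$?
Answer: $\frac{1}{70347} \approx 1.4215 \cdot 10^{-5}$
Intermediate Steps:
$M{\left(l,P \right)} = 123$ ($M{\left(l,P \right)} = 0 + 123 = 123$)
$\frac{1}{70224 + M{\left(-218,\left(-4\right) \left(-5\right) - 1 \right)}} = \frac{1}{70224 + 123} = \frac{1}{70347}$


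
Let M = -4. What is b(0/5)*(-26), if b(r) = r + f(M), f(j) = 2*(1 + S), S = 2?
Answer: -156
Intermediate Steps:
f(j) = 6 (f(j) = 2*(1 + 2) = 2*3 = 6)
b(r) = 6 + r (b(r) = r + 6 = 6 + r)
b(0/5)*(-26) = (6 + 0/5)*(-26) = (6 + 0*(⅕))*(-26) = (6 + 0)*(-26) = 6*(-26) = -156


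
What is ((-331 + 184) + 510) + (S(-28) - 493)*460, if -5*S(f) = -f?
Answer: -228993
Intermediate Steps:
S(f) = f/5 (S(f) = -(-1)*f/5 = f/5)
((-331 + 184) + 510) + (S(-28) - 493)*460 = ((-331 + 184) + 510) + ((⅕)*(-28) - 493)*460 = (-147 + 510) + (-28/5 - 493)*460 = 363 - 2493/5*460 = 363 - 229356 = -228993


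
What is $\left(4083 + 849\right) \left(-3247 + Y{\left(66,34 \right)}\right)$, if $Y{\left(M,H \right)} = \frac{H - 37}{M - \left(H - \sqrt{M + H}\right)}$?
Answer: $- \frac{112101894}{7} \approx -1.6015 \cdot 10^{7}$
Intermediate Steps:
$Y{\left(M,H \right)} = \frac{-37 + H}{M + \sqrt{H + M} - H}$ ($Y{\left(M,H \right)} = \frac{-37 + H}{M - \left(H - \sqrt{H + M}\right)} = \frac{-37 + H}{M + \sqrt{H + M} - H}$)
$\left(4083 + 849\right) \left(-3247 + Y{\left(66,34 \right)}\right) = \left(4083 + 849\right) \left(-3247 + \frac{-37 + 34}{66 + \sqrt{34 + 66} - 34}\right) = 4932 \left(-3247 + \frac{1}{66 + \sqrt{100} - 34} \left(-3\right)\right) = 4932 \left(-3247 + \frac{1}{66 + 10 - 34} \left(-3\right)\right) = 4932 \left(-3247 + \frac{1}{42} \left(-3\right)\right) = 4932 \left(-3247 - \frac{1}{14}\right) = 4932 \left(- \frac{45459}{14}\right) = - \frac{112101894}{7}$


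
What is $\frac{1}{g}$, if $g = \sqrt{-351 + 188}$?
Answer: $- \frac{i \sqrt{163}}{163} \approx - 0.078326 i$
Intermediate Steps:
$g = i \sqrt{163}$ ($g = \sqrt{-163} = i \sqrt{163} \approx 12.767 i$)
$\frac{1}{g} = \frac{1}{i \sqrt{163}} = - \frac{i \sqrt{163}}{163}$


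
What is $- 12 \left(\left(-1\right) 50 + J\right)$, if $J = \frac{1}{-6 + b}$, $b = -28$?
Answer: $\frac{10206}{17} \approx 600.35$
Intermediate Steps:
$J = - \frac{1}{34}$ ($J = \frac{1}{-6 - 28} = \frac{1}{-34} = - \frac{1}{34} \approx -0.029412$)
$- 12 \left(\left(-1\right) 50 + J\right) = - 12 \left(\left(-1\right) 50 - \frac{1}{34}\right) = - 12 \left(-50 - \frac{1}{34}\right) = \left(-12\right) \left(- \frac{1701}{34}\right) = \frac{10206}{17}$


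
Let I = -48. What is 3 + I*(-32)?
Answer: 1539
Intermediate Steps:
3 + I*(-32) = 3 - 48*(-32) = 3 + 1536 = 1539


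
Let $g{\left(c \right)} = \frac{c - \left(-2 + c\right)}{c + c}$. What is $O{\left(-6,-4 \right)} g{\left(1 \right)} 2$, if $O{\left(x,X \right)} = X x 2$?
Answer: $96$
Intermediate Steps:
$O{\left(x,X \right)} = 2 X x$
$g{\left(c \right)} = \frac{1}{c}$ ($g{\left(c \right)} = \frac{2}{2 c} = 2 \frac{1}{2 c} = \frac{1}{c}$)
$O{\left(-6,-4 \right)} g{\left(1 \right)} 2 = 2 \left(-4\right) \left(-6\right) 1^{-1} \cdot 2 = 48 \cdot 1 \cdot 2 = 48 \cdot 2 = 96$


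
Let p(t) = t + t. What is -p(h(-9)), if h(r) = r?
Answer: 18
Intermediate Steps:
p(t) = 2*t
-p(h(-9)) = -2*(-9) = -1*(-18) = 18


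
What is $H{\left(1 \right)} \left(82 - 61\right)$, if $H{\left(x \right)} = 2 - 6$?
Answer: $-84$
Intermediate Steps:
$H{\left(x \right)} = -4$
$H{\left(1 \right)} \left(82 - 61\right) = - 4 \left(82 - 61\right) = \left(-4\right) 21 = -84$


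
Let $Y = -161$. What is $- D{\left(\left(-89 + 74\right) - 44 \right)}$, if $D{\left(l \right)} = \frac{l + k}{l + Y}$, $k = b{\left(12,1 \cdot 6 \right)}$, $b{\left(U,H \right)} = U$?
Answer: $- \frac{47}{220} \approx -0.21364$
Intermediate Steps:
$k = 12$
$D{\left(l \right)} = \frac{12 + l}{-161 + l}$ ($D{\left(l \right)} = \frac{l + 12}{l - 161} = \frac{12 + l}{-161 + l}$)
$- D{\left(\left(-89 + 74\right) - 44 \right)} = - \frac{12 + \left(\left(-89 + 74\right) - 44\right)}{-161 + \left(\left(-89 + 74\right) - 44\right)} = - \frac{12 - 59}{-161 - 59} = - \frac{-47}{-220} = - \frac{\left(-1\right) \left(-47\right)}{220} = \left(-1\right) \frac{47}{220} = - \frac{47}{220}$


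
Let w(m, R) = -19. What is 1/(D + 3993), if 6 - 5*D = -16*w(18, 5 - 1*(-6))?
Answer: 5/19667 ≈ 0.00025423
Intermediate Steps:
D = -298/5 (D = 6/5 - (-16)*(-19)/5 = 6/5 - ⅕*304 = 6/5 - 304/5 = -298/5 ≈ -59.600)
1/(D + 3993) = 1/(-298/5 + 3993) = 1/(19667/5) = 5/19667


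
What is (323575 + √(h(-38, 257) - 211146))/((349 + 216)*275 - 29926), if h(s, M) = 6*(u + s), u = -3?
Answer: 323575/125449 + 24*I*√367/125449 ≈ 2.5793 + 0.003665*I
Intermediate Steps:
h(s, M) = -18 + 6*s (h(s, M) = 6*(-3 + s) = -18 + 6*s)
(323575 + √(h(-38, 257) - 211146))/((349 + 216)*275 - 29926) = (323575 + √((-18 + 6*(-38)) - 211146))/((349 + 216)*275 - 29926) = (323575 + √((-18 - 228) - 211146))/(565*275 - 29926) = (323575 + √(-246 - 211146))/(155375 - 29926) = (323575 + √(-211392))/125449 = (323575 + 24*I*√367)*(1/125449) = 323575/125449 + 24*I*√367/125449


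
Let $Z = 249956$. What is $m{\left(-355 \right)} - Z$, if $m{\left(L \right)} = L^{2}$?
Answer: $-123931$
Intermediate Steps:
$m{\left(-355 \right)} - Z = \left(-355\right)^{2} - 249956 = 126025 - 249956 = -123931$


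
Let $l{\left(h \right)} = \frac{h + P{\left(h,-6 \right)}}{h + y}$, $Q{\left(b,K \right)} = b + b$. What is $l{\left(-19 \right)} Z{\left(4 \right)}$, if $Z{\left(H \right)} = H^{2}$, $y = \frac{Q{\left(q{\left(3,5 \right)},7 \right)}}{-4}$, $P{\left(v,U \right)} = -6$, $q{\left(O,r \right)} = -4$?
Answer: $\frac{400}{17} \approx 23.529$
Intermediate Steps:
$Q{\left(b,K \right)} = 2 b$
$y = 2$ ($y = \frac{2 \left(-4\right)}{-4} = \left(-8\right) \left(- \frac{1}{4}\right) = 2$)
$l{\left(h \right)} = \frac{-6 + h}{2 + h}$ ($l{\left(h \right)} = \frac{h - 6}{h + 2} = \frac{-6 + h}{2 + h}$)
$l{\left(-19 \right)} Z{\left(4 \right)} = \frac{-6 - 19}{2 - 19} \cdot 4^{2} = \frac{1}{-17} \left(-25\right) 16 = \left(- \frac{1}{17}\right) \left(-25\right) 16 = \frac{25}{17} \cdot 16 = \frac{400}{17}$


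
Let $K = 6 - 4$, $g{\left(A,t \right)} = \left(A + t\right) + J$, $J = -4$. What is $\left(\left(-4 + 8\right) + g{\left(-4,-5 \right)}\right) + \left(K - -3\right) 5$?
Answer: $16$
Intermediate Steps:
$g{\left(A,t \right)} = -4 + A + t$ ($g{\left(A,t \right)} = \left(A + t\right) - 4 = -4 + A + t$)
$K = 2$ ($K = 6 - 4 = 2$)
$\left(\left(-4 + 8\right) + g{\left(-4,-5 \right)}\right) + \left(K - -3\right) 5 = \left(\left(-4 + 8\right) - 13\right) + \left(2 - -3\right) 5 = \left(4 - 13\right) + \left(2 + 3\right) 5 = -9 + 5 \cdot 5 = -9 + 25 = 16$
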